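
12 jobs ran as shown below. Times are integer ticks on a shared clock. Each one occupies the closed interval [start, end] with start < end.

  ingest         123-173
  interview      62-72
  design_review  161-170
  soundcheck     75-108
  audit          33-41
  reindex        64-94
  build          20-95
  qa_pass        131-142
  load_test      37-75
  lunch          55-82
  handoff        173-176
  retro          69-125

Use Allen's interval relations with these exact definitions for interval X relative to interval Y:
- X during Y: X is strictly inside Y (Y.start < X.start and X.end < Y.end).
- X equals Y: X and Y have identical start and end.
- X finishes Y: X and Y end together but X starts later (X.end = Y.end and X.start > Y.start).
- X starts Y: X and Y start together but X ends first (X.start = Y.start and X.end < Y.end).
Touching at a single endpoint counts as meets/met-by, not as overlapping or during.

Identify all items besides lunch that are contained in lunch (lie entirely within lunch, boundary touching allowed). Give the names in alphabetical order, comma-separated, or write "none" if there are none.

interview

Target lunch = [55, 82].
audit [33, 41] → before → no.
build [20, 95] → contains → no.
design_review [161, 170] → after → no.
handoff [173, 176] → after → no.
ingest [123, 173] → after → no.
interview [62, 72] → during → yes.
load_test [37, 75] → overlaps → no.
qa_pass [131, 142] → after → no.
reindex [64, 94] → overlapped-by → no.
retro [69, 125] → overlapped-by → no.
soundcheck [75, 108] → overlapped-by → no.
Result: interview.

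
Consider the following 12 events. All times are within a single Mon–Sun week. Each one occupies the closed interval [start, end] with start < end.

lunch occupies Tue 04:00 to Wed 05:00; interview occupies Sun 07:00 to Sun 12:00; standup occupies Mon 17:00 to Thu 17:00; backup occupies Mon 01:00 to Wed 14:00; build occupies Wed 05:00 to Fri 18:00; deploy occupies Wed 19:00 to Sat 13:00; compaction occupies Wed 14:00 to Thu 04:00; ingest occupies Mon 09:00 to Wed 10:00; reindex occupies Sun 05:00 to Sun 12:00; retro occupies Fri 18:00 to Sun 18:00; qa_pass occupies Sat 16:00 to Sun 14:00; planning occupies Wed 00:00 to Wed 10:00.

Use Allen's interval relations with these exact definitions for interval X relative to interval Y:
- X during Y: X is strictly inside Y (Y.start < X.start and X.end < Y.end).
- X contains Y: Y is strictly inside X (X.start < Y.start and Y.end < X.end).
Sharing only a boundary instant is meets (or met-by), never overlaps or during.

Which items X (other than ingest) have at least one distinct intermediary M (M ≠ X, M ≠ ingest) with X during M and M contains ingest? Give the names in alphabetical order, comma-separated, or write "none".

Target ingest = [Mon 09:00, Wed 10:00].
Intermediaries M with M contains ingest: backup.
Via backup — items with X during backup: lunch, planning.
Union: lunch, planning.

lunch, planning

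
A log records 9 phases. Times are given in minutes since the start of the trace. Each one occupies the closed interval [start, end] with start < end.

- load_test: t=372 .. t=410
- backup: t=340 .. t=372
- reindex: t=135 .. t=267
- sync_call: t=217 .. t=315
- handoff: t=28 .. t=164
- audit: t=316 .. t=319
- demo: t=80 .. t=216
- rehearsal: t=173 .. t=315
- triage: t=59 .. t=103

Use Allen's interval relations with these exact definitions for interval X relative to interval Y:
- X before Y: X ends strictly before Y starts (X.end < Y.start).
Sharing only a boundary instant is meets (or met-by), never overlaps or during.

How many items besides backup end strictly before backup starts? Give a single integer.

Target backup = [t=340, t=372].
audit [t=316, t=319] → before → counts.
demo [t=80, t=216] → before → counts.
handoff [t=28, t=164] → before → counts.
load_test [t=372, t=410] → met-by → no.
rehearsal [t=173, t=315] → before → counts.
reindex [t=135, t=267] → before → counts.
sync_call [t=217, t=315] → before → counts.
triage [t=59, t=103] → before → counts.
Total: 7.

7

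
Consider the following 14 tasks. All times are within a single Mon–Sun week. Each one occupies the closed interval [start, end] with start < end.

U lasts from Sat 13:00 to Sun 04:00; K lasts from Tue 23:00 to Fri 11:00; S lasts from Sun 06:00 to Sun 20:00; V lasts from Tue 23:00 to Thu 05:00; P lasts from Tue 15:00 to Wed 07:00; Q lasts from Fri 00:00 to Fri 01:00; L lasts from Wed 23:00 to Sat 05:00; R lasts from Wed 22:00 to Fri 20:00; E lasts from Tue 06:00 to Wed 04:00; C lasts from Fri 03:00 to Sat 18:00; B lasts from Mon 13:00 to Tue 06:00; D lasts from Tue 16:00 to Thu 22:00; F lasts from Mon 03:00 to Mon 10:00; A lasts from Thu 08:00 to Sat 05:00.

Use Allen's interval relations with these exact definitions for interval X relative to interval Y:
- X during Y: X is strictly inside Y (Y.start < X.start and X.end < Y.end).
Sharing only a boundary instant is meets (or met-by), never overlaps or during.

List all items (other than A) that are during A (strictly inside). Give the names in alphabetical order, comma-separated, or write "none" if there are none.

Target A = [Thu 08:00, Sat 05:00].
B [Mon 13:00, Tue 06:00] → before → no.
C [Fri 03:00, Sat 18:00] → overlapped-by → no.
D [Tue 16:00, Thu 22:00] → overlaps → no.
E [Tue 06:00, Wed 04:00] → before → no.
F [Mon 03:00, Mon 10:00] → before → no.
K [Tue 23:00, Fri 11:00] → overlaps → no.
L [Wed 23:00, Sat 05:00] → finished-by → no.
P [Tue 15:00, Wed 07:00] → before → no.
Q [Fri 00:00, Fri 01:00] → during → yes.
R [Wed 22:00, Fri 20:00] → overlaps → no.
S [Sun 06:00, Sun 20:00] → after → no.
U [Sat 13:00, Sun 04:00] → after → no.
V [Tue 23:00, Thu 05:00] → before → no.
Result: Q.

Q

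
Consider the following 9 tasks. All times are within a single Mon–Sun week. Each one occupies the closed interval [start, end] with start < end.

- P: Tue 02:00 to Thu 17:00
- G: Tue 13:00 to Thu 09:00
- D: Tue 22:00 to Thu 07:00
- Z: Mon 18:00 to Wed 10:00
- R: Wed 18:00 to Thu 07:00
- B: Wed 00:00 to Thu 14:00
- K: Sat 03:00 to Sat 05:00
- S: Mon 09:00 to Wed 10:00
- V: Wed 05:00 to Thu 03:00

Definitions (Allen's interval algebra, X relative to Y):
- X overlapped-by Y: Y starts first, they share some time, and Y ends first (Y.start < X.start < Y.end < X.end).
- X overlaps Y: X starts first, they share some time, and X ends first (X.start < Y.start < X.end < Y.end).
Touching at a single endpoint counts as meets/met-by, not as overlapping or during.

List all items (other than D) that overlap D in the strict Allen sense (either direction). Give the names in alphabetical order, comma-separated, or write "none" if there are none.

Target D = [Tue 22:00, Thu 07:00].
B [Wed 00:00, Thu 14:00] → overlapped-by → yes.
G [Tue 13:00, Thu 09:00] → contains → no.
K [Sat 03:00, Sat 05:00] → after → no.
P [Tue 02:00, Thu 17:00] → contains → no.
R [Wed 18:00, Thu 07:00] → finishes → no.
S [Mon 09:00, Wed 10:00] → overlaps → yes.
V [Wed 05:00, Thu 03:00] → during → no.
Z [Mon 18:00, Wed 10:00] → overlaps → yes.
Result: B, S, Z.

B, S, Z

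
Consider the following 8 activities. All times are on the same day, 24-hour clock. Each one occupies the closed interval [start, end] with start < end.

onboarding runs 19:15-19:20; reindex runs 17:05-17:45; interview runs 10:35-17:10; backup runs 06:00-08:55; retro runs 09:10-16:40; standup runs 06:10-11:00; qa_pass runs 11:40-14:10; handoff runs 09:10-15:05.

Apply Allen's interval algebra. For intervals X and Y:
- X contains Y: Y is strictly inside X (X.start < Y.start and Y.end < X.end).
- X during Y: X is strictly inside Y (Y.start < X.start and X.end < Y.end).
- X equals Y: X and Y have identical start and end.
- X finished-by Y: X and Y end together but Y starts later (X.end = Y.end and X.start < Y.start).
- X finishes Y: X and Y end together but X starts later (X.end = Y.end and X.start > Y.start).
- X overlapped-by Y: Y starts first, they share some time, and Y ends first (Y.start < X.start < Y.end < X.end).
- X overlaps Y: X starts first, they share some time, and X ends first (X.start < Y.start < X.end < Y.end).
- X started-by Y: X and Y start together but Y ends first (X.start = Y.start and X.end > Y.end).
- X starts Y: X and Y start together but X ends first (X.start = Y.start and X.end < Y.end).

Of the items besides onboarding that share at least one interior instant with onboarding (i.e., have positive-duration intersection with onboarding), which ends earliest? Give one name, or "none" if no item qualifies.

none

Target onboarding = [19:15, 19:20].
backup [06:00, 08:55] → before → excluded.
handoff [09:10, 15:05] → before → excluded.
interview [10:35, 17:10] → before → excluded.
qa_pass [11:40, 14:10] → before → excluded.
reindex [17:05, 17:45] → before → excluded.
retro [09:10, 16:40] → before → excluded.
standup [06:10, 11:00] → before → excluded.
No candidates → none.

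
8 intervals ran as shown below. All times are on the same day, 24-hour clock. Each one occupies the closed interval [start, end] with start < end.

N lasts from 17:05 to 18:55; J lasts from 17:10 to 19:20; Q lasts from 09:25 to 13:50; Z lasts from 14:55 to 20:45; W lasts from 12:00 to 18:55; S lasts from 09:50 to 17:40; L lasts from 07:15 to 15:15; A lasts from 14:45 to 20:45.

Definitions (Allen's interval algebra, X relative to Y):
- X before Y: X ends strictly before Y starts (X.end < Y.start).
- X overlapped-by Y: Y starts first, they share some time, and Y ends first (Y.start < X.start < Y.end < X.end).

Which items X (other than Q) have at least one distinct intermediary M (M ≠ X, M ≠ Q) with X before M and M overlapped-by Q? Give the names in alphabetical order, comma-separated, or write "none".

none

Target Q = [09:25, 13:50].
Intermediaries M with M overlapped-by Q: S, W.
Via S — items with X before S: none.
Via W — items with X before W: none.
Union: none.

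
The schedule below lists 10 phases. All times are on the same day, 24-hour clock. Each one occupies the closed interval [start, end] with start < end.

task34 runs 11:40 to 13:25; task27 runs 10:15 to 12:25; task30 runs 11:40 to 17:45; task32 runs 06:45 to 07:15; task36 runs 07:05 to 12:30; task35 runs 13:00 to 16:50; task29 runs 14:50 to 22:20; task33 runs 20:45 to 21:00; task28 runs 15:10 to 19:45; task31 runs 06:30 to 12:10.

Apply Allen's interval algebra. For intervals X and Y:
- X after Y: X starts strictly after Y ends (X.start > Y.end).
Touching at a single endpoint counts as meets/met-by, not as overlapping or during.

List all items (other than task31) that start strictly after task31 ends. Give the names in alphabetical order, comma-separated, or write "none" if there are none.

Target task31 = [06:30, 12:10].
task27 [10:15, 12:25] → overlapped-by → no.
task28 [15:10, 19:45] → after → yes.
task29 [14:50, 22:20] → after → yes.
task30 [11:40, 17:45] → overlapped-by → no.
task32 [06:45, 07:15] → during → no.
task33 [20:45, 21:00] → after → yes.
task34 [11:40, 13:25] → overlapped-by → no.
task35 [13:00, 16:50] → after → yes.
task36 [07:05, 12:30] → overlapped-by → no.
Result: task28, task29, task33, task35.

task28, task29, task33, task35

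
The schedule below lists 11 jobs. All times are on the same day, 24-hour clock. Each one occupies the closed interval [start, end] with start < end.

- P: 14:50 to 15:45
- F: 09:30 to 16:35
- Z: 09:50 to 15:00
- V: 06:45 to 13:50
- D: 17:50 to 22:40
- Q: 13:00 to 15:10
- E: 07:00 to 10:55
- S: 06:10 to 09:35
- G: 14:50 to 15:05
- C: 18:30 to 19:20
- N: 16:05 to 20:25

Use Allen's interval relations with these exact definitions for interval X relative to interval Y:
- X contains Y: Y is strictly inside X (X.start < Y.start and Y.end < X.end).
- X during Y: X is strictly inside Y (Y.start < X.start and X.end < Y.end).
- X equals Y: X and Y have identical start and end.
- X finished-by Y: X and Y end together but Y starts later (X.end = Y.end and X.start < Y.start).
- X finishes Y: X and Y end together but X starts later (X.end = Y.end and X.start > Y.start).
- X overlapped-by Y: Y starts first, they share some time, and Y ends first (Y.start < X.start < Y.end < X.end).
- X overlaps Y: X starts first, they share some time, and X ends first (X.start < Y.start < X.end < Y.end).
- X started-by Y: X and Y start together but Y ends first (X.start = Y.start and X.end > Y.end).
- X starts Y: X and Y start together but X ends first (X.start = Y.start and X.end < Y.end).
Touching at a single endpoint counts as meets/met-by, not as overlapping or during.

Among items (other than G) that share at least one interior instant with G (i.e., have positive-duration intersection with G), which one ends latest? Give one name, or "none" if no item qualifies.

F

Target G = [14:50, 15:05].
C [18:30, 19:20] → after → excluded.
D [17:50, 22:40] → after → excluded.
E [07:00, 10:55] → before → excluded.
F [09:30, 16:35] → contains → candidate.
N [16:05, 20:25] → after → excluded.
P [14:50, 15:45] → started-by → candidate.
Q [13:00, 15:10] → contains → candidate.
S [06:10, 09:35] → before → excluded.
V [06:45, 13:50] → before → excluded.
Z [09:50, 15:00] → overlaps → candidate.
Among candidates, latest end is 16:35 → F.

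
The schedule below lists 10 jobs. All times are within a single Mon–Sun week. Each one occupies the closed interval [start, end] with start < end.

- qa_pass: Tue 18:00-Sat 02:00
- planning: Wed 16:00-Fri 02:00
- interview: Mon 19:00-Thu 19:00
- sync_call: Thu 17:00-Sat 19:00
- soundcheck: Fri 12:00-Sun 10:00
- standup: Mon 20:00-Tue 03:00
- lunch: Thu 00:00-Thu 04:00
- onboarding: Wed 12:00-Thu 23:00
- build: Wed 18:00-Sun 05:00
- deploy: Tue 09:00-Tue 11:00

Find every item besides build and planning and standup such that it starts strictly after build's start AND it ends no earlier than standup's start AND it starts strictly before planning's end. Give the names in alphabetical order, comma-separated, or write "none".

lunch, sync_call

Conditions: its start is strictly after build's start (X.start > Wed 18:00) AND its end is no earlier than standup's start (X.end >= Mon 20:00) AND its start is strictly before planning's end (X.start < Fri 02:00).
deploy: start Tue 09:00 > Wed 18:00? ✗; end Tue 11:00 >= Mon 20:00? ✓; start Tue 09:00 < Fri 02:00? ✓ → no.
interview: start Mon 19:00 > Wed 18:00? ✗; end Thu 19:00 >= Mon 20:00? ✓; start Mon 19:00 < Fri 02:00? ✓ → no.
lunch: start Thu 00:00 > Wed 18:00? ✓; end Thu 04:00 >= Mon 20:00? ✓; start Thu 00:00 < Fri 02:00? ✓ → yes.
onboarding: start Wed 12:00 > Wed 18:00? ✗; end Thu 23:00 >= Mon 20:00? ✓; start Wed 12:00 < Fri 02:00? ✓ → no.
qa_pass: start Tue 18:00 > Wed 18:00? ✗; end Sat 02:00 >= Mon 20:00? ✓; start Tue 18:00 < Fri 02:00? ✓ → no.
soundcheck: start Fri 12:00 > Wed 18:00? ✓; end Sun 10:00 >= Mon 20:00? ✓; start Fri 12:00 < Fri 02:00? ✗ → no.
sync_call: start Thu 17:00 > Wed 18:00? ✓; end Sat 19:00 >= Mon 20:00? ✓; start Thu 17:00 < Fri 02:00? ✓ → yes.
Result: lunch, sync_call.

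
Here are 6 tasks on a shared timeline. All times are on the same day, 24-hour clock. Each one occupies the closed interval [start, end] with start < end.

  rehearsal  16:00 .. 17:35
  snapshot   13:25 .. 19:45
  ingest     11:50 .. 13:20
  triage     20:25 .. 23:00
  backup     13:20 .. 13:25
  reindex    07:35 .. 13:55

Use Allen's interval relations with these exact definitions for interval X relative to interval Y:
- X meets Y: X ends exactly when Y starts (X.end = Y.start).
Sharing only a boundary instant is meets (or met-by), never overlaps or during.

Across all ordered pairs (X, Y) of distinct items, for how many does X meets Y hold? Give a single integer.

Checking all 30 ordered pairs for relation 'meets'; matching pairs in alphabetical order:
(backup, snapshot): backup meets snapshot ✓
(ingest, backup): ingest meets backup ✓
Count: 2.

2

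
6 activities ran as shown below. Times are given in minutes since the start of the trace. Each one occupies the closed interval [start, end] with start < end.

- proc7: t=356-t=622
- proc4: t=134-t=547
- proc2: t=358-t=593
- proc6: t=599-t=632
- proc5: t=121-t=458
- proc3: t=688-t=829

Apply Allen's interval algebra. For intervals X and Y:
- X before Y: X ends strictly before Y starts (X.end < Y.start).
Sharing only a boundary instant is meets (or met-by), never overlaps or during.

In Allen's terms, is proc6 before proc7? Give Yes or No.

proc6 = [t=599, t=632], proc7 = [t=356, t=622].
Actual relation of proc6 to proc7: overlapped-by.
Asked whether 'before' holds → No.

No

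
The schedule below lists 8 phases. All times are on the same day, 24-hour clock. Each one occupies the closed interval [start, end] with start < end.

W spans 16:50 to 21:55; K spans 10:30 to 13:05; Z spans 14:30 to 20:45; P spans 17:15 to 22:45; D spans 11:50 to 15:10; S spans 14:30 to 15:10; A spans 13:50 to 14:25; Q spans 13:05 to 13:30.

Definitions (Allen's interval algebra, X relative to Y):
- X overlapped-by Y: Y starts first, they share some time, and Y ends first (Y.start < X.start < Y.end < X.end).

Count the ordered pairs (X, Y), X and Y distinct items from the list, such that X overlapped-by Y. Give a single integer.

Checking all 56 ordered pairs for relation 'overlapped-by'; matching pairs in alphabetical order:
(D, K): D overlapped-by K ✓
(P, W): P overlapped-by W ✓
(P, Z): P overlapped-by Z ✓
(W, Z): W overlapped-by Z ✓
(Z, D): Z overlapped-by D ✓
Count: 5.

5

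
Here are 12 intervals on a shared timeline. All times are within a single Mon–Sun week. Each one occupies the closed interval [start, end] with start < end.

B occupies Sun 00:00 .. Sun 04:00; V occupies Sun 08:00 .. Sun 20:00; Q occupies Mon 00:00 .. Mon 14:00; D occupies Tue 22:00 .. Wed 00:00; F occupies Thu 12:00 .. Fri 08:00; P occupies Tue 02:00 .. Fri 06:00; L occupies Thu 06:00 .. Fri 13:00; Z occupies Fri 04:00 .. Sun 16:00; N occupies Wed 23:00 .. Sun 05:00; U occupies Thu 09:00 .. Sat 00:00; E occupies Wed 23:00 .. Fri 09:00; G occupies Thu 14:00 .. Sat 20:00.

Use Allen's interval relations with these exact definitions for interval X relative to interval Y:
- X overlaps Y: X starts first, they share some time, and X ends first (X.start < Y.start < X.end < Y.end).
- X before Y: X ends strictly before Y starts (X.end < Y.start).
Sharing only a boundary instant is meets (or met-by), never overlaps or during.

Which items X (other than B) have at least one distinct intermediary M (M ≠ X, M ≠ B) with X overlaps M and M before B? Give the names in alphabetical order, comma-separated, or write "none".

E, F, L, P, U

Target B = [Sun 00:00, Sun 04:00].
Intermediaries M with M before B: D, E, F, G, L, P, Q, U.
Via D — items with X overlaps D: none.
Via E — items with X overlaps E: P.
Via F — items with X overlaps F: P.
Via G — items with X overlaps G: E, F, L, P, U.
Via L — items with X overlaps L: E, P.
Via P — items with X overlaps P: none.
Via Q — items with X overlaps Q: none.
Via U — items with X overlaps U: E, L, P.
Union: E, F, L, P, U.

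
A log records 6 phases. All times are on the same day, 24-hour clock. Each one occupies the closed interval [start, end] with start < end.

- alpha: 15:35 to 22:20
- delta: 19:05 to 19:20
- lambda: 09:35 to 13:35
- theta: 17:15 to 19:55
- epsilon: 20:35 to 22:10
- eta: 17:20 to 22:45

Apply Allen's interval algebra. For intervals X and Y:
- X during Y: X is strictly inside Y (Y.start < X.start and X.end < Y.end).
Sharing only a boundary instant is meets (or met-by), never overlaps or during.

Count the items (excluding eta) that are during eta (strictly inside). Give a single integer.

2

Target eta = [17:20, 22:45].
alpha [15:35, 22:20] → overlaps → no.
delta [19:05, 19:20] → during → counts.
epsilon [20:35, 22:10] → during → counts.
lambda [09:35, 13:35] → before → no.
theta [17:15, 19:55] → overlaps → no.
Total: 2.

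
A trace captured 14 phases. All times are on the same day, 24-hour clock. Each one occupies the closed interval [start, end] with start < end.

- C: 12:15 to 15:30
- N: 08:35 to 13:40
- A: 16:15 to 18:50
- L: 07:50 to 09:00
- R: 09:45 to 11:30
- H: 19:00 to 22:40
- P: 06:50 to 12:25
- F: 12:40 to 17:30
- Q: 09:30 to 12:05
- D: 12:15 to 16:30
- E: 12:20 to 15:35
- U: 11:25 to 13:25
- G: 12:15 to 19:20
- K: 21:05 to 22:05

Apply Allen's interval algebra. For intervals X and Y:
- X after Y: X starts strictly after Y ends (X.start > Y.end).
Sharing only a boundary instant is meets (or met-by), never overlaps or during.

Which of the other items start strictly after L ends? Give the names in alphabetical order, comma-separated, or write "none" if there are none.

Target L = [07:50, 09:00].
A [16:15, 18:50] → after → yes.
C [12:15, 15:30] → after → yes.
D [12:15, 16:30] → after → yes.
E [12:20, 15:35] → after → yes.
F [12:40, 17:30] → after → yes.
G [12:15, 19:20] → after → yes.
H [19:00, 22:40] → after → yes.
K [21:05, 22:05] → after → yes.
N [08:35, 13:40] → overlapped-by → no.
P [06:50, 12:25] → contains → no.
Q [09:30, 12:05] → after → yes.
R [09:45, 11:30] → after → yes.
U [11:25, 13:25] → after → yes.
Result: A, C, D, E, F, G, H, K, Q, R, U.

A, C, D, E, F, G, H, K, Q, R, U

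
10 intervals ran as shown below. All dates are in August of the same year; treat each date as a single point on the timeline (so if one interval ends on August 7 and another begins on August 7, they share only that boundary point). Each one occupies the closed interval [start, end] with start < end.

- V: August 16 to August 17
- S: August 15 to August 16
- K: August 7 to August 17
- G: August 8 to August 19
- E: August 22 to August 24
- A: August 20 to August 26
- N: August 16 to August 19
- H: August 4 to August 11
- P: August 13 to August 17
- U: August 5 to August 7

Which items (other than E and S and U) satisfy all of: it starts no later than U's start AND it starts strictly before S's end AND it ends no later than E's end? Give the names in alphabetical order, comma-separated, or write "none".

Conditions: its start is no later than U's start (X.start <= August 5) AND its start is strictly before S's end (X.start < August 16) AND its end is no later than E's end (X.end <= August 24).
A: start August 20 <= August 5? ✗; start August 20 < August 16? ✗; end August 26 <= August 24? ✗ → no.
G: start August 8 <= August 5? ✗; start August 8 < August 16? ✓; end August 19 <= August 24? ✓ → no.
H: start August 4 <= August 5? ✓; start August 4 < August 16? ✓; end August 11 <= August 24? ✓ → yes.
K: start August 7 <= August 5? ✗; start August 7 < August 16? ✓; end August 17 <= August 24? ✓ → no.
N: start August 16 <= August 5? ✗; start August 16 < August 16? ✗; end August 19 <= August 24? ✓ → no.
P: start August 13 <= August 5? ✗; start August 13 < August 16? ✓; end August 17 <= August 24? ✓ → no.
V: start August 16 <= August 5? ✗; start August 16 < August 16? ✗; end August 17 <= August 24? ✓ → no.
Result: H.

H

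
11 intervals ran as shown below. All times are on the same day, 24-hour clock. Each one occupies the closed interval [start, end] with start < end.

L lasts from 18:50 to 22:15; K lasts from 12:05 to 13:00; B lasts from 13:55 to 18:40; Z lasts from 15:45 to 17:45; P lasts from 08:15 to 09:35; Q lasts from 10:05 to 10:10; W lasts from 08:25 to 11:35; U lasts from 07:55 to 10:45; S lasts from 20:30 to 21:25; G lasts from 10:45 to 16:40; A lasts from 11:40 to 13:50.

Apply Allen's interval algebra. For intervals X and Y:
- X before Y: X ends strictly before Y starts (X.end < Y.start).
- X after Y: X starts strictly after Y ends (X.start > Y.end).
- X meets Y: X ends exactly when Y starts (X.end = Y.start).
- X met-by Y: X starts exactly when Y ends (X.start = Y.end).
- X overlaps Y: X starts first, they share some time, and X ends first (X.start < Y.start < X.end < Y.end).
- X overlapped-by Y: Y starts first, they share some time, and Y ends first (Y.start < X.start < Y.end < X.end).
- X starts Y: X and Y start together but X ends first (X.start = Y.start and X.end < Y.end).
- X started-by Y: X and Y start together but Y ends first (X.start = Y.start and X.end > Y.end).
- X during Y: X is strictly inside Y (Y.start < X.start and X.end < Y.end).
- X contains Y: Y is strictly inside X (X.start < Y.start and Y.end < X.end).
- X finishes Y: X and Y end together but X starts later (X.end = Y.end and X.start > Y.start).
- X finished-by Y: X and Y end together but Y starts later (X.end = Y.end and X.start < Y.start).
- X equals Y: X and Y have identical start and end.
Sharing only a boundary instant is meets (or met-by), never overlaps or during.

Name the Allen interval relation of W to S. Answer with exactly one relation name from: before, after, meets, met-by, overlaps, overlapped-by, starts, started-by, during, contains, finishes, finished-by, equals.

W = [08:25, 11:35]; S = [20:30, 21:25].
Compare endpoints: W.start < S.start, W.start < S.end, W.end < S.start, W.end < S.end.
That pattern is 'before'.

before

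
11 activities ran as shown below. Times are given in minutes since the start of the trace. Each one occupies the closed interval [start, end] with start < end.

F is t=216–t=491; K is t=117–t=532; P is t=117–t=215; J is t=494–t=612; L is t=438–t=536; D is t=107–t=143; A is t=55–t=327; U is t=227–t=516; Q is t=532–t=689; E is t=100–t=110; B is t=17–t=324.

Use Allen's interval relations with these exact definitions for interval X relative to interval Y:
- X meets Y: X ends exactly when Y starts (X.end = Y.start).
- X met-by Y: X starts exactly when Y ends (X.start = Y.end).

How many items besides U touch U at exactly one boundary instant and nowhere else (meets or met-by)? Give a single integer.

Target U = [t=227, t=516].
A [t=55, t=327] → overlaps → no.
B [t=17, t=324] → overlaps → no.
D [t=107, t=143] → before → no.
E [t=100, t=110] → before → no.
F [t=216, t=491] → overlaps → no.
J [t=494, t=612] → overlapped-by → no.
K [t=117, t=532] → contains → no.
L [t=438, t=536] → overlapped-by → no.
P [t=117, t=215] → before → no.
Q [t=532, t=689] → after → no.
Total: 0.

0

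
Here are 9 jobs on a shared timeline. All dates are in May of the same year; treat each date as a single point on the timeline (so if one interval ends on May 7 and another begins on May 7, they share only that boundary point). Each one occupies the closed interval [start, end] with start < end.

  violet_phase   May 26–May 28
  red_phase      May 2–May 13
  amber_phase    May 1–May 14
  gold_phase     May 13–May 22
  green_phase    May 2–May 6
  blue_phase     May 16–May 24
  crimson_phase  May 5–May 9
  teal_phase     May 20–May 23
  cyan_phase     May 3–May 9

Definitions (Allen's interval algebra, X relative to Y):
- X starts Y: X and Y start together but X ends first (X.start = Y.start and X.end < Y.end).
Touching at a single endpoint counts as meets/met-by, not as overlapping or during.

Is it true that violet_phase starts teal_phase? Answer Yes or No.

violet_phase = [May 26, May 28], teal_phase = [May 20, May 23].
Actual relation of violet_phase to teal_phase: after.
Asked whether 'starts' holds → No.

No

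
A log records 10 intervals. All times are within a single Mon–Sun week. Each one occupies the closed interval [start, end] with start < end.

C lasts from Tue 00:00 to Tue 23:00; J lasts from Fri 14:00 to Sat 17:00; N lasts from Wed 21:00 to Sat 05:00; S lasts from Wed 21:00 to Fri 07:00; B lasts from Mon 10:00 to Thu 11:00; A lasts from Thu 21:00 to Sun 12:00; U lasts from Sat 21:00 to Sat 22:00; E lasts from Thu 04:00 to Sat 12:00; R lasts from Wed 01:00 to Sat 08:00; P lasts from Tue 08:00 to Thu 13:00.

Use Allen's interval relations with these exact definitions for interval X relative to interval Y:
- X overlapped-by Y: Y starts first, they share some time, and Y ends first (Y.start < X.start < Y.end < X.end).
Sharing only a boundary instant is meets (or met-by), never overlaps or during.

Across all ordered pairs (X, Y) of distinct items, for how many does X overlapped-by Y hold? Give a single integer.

Checking all 90 ordered pairs for relation 'overlapped-by'; matching pairs in alphabetical order:
(A, E): A overlapped-by E ✓
(A, N): A overlapped-by N ✓
(A, R): A overlapped-by R ✓
(A, S): A overlapped-by S ✓
(E, B): E overlapped-by B ✓
(E, N): E overlapped-by N ✓
(E, P): E overlapped-by P ✓
(E, R): E overlapped-by R ✓
(E, S): E overlapped-by S ✓
(J, E): J overlapped-by E ✓
(J, N): J overlapped-by N ✓
(J, R): J overlapped-by R ✓
(N, B): N overlapped-by B ✓
(N, P): N overlapped-by P ✓
(P, B): P overlapped-by B ✓
(P, C): P overlapped-by C ✓
(R, B): R overlapped-by B ✓
(R, P): R overlapped-by P ✓
(S, B): S overlapped-by B ✓
(S, P): S overlapped-by P ✓
Count: 20.

20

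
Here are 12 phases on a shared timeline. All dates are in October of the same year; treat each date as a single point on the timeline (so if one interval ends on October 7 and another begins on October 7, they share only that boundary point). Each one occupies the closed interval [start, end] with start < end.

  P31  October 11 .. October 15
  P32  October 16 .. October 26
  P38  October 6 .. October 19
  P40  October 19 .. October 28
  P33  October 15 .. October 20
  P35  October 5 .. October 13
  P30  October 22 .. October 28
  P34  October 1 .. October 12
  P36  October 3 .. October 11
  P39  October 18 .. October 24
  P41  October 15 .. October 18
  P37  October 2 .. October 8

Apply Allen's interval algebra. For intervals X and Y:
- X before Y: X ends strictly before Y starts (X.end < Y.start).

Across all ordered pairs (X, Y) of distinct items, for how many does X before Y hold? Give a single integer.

33

Checking all 132 ordered pairs for relation 'before'; matching pairs in alphabetical order:
(P31, P30): P31 before P30 ✓
(P31, P32): P31 before P32 ✓
(P31, P39): P31 before P39 ✓
(P31, P40): P31 before P40 ✓
(P33, P30): P33 before P30 ✓
(P34, P30): P34 before P30 ✓
(P34, P32): P34 before P32 ✓
(P34, P33): P34 before P33 ✓
(P34, P39): P34 before P39 ✓
(P34, P40): P34 before P40 ✓
(P34, P41): P34 before P41 ✓
(P35, P30): P35 before P30 ✓
(P35, P32): P35 before P32 ✓
(P35, P33): P35 before P33 ✓
(P35, P39): P35 before P39 ✓
(P35, P40): P35 before P40 ✓
(P35, P41): P35 before P41 ✓
(P36, P30): P36 before P30 ✓
(P36, P32): P36 before P32 ✓
(P36, P33): P36 before P33 ✓
(P36, P39): P36 before P39 ✓
(P36, P40): P36 before P40 ✓
(P36, P41): P36 before P41 ✓
(P37, P30): P37 before P30 ✓
... plus 9 further pairs not listed.
Count: 33.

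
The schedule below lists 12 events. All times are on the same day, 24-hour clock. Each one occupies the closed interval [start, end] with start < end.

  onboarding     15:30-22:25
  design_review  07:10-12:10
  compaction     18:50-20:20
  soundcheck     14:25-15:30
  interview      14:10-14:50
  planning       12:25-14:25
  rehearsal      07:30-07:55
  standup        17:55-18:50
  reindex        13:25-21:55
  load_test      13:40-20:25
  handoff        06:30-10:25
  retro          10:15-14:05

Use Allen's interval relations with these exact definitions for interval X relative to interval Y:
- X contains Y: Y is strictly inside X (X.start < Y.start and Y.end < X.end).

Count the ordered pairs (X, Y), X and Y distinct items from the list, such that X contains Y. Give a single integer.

13

Checking all 132 ordered pairs for relation 'contains'; matching pairs in alphabetical order:
(design_review, rehearsal): design_review contains rehearsal ✓
(handoff, rehearsal): handoff contains rehearsal ✓
(load_test, compaction): load_test contains compaction ✓
(load_test, interview): load_test contains interview ✓
(load_test, soundcheck): load_test contains soundcheck ✓
(load_test, standup): load_test contains standup ✓
(onboarding, compaction): onboarding contains compaction ✓
(onboarding, standup): onboarding contains standup ✓
(reindex, compaction): reindex contains compaction ✓
(reindex, interview): reindex contains interview ✓
(reindex, load_test): reindex contains load_test ✓
(reindex, soundcheck): reindex contains soundcheck ✓
(reindex, standup): reindex contains standup ✓
Count: 13.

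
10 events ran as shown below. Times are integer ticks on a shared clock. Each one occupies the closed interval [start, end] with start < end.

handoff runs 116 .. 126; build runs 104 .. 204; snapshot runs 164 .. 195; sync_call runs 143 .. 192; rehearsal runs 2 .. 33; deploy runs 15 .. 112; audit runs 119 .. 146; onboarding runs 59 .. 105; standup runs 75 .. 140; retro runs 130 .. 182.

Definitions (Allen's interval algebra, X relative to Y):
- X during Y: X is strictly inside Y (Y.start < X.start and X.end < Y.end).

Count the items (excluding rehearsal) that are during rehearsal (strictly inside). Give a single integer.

Target rehearsal = [2, 33].
audit [119, 146] → after → no.
build [104, 204] → after → no.
deploy [15, 112] → overlapped-by → no.
handoff [116, 126] → after → no.
onboarding [59, 105] → after → no.
retro [130, 182] → after → no.
snapshot [164, 195] → after → no.
standup [75, 140] → after → no.
sync_call [143, 192] → after → no.
Total: 0.

0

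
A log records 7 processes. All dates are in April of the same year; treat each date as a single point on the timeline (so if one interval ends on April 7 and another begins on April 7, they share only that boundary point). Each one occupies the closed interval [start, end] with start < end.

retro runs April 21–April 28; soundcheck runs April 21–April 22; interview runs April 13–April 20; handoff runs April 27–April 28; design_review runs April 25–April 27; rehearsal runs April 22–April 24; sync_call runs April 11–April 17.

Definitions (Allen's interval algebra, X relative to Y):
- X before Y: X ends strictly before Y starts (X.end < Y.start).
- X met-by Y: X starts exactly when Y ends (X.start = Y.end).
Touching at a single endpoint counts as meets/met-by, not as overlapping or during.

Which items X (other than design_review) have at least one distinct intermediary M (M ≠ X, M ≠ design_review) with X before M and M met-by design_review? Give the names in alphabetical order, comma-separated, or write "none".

Target design_review = [April 25, April 27].
Intermediaries M with M met-by design_review: handoff.
Via handoff — items with X before handoff: interview, rehearsal, soundcheck, sync_call.
Union: interview, rehearsal, soundcheck, sync_call.

interview, rehearsal, soundcheck, sync_call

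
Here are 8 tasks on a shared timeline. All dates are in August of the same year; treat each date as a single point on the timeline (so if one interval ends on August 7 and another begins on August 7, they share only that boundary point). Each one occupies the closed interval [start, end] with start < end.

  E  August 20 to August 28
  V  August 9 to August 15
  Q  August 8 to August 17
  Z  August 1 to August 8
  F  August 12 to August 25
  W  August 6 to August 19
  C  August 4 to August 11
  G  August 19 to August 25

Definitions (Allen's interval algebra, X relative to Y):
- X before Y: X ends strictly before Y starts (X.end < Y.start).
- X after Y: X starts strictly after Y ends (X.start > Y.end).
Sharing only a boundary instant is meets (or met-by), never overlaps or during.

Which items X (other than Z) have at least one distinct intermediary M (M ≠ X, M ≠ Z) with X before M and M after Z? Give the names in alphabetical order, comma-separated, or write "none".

C, Q, V, W

Target Z = [August 1, August 8].
Intermediaries M with M after Z: E, F, G, V.
Via E — items with X before E: C, Q, V, W.
Via F — items with X before F: C.
Via G — items with X before G: C, Q, V.
Via V — items with X before V: none.
Union: C, Q, V, W.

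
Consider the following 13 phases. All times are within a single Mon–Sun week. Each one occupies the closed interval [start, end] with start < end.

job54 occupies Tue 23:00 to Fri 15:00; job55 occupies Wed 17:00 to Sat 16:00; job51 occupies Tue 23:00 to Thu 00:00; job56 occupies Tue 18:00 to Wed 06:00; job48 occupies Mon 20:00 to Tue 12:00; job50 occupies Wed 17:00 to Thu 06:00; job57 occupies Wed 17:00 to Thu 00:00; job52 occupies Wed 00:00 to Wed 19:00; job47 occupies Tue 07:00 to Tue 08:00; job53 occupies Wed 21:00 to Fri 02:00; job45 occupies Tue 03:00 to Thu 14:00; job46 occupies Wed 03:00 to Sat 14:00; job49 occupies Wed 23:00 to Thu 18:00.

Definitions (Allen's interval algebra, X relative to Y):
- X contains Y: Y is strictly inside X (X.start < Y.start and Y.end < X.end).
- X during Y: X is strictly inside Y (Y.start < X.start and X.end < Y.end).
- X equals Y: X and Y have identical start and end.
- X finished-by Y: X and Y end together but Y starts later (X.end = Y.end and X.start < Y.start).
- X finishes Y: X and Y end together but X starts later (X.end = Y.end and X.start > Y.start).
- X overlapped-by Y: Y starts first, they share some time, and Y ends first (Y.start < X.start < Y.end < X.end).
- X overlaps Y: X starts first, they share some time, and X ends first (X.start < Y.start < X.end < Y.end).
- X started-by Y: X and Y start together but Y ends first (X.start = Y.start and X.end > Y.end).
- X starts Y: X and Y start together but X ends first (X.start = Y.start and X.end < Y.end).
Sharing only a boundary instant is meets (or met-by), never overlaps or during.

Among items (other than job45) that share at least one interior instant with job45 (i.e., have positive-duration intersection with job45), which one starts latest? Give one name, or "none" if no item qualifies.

Target job45 = [Tue 03:00, Thu 14:00].
job46 [Wed 03:00, Sat 14:00] → overlapped-by → candidate.
job47 [Tue 07:00, Tue 08:00] → during → candidate.
job48 [Mon 20:00, Tue 12:00] → overlaps → candidate.
job49 [Wed 23:00, Thu 18:00] → overlapped-by → candidate.
job50 [Wed 17:00, Thu 06:00] → during → candidate.
job51 [Tue 23:00, Thu 00:00] → during → candidate.
job52 [Wed 00:00, Wed 19:00] → during → candidate.
job53 [Wed 21:00, Fri 02:00] → overlapped-by → candidate.
job54 [Tue 23:00, Fri 15:00] → overlapped-by → candidate.
job55 [Wed 17:00, Sat 16:00] → overlapped-by → candidate.
job56 [Tue 18:00, Wed 06:00] → during → candidate.
job57 [Wed 17:00, Thu 00:00] → during → candidate.
Among candidates, latest start is Wed 23:00 → job49.

job49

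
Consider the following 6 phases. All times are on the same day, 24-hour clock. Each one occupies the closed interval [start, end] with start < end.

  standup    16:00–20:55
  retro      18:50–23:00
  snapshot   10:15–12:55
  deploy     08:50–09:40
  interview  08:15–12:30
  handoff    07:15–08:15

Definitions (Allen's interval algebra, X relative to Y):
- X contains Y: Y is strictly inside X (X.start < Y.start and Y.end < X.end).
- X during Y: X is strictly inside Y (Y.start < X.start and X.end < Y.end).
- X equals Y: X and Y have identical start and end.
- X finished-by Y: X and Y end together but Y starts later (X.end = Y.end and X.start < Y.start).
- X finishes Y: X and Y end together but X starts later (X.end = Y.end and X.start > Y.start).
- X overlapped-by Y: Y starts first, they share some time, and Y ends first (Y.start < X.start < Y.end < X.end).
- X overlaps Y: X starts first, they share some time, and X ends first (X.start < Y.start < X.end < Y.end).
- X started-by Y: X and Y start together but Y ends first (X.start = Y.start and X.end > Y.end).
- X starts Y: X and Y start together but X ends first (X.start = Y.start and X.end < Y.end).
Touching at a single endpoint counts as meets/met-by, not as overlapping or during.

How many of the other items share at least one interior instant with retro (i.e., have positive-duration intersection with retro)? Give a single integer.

1

Target retro = [18:50, 23:00].
deploy [08:50, 09:40] → before → no.
handoff [07:15, 08:15] → before → no.
interview [08:15, 12:30] → before → no.
snapshot [10:15, 12:55] → before → no.
standup [16:00, 20:55] → overlaps → counts.
Total: 1.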